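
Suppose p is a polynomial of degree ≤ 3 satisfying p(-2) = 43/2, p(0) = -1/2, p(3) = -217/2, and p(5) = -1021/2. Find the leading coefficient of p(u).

-4

Write p(u) = au^3 + bu^2 + cu + d. Substituting each data point gives a linear system:
  -8a + 4b - 2c + d = 43/2
  d = -1/2
  27a + 9b + 3c + d = -217/2
  125a + 25b + 5c + d = -1021/2
Solving the system yields a = -4, b = -1, c = 3, d = -1/2.
So p(u) = -4u^3 - u^2 + 3u - 1/2.
The leading coefficient is -4.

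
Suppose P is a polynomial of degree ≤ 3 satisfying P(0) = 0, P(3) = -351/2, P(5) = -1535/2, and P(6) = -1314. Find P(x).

Using the Lagrange interpolation formula with nodes 0, 3, 5, 6:
  L_0(x) = (x - 3)(x - 5)(x - 6) / -90
  L_1(x) = x(x - 5)(x - 6) / 18
  L_2(x) = x(x - 3)(x - 6) / -10
  L_3(x) = x(x - 3)(x - 5) / 18
Then P(x) = 0·L_0(x) - 351/2·L_1(x) - 1535/2·L_2(x) - 1314·L_3(x).
Expanding and collecting terms gives P(x) = -6x^3 + (1/2)x^2 - 6x.
Check: P(5) = -1535/2. ✓

P(x) = -6x^3 + (1/2)x^2 - 6x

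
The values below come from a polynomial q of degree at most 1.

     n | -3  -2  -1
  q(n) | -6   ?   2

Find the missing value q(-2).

-2

On equispaced nodes a degree-1 polynomial has vanishing second forward difference, so
  q(-3) - 2·q(-2) + q(-1) = 0.
Substituting the known values and solving for q(-2):
  -2·q(-2) = 4
  q(-2) = -2.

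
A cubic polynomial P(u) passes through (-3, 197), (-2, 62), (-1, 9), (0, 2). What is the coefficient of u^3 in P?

Write P(u) = au^3 + bu^2 + cu + d. Substituting each data point gives a linear system:
  -27a + 9b - 3c + d = 197
  -8a + 4b - 2c + d = 62
  -a + b - c + d = 9
  d = 2
Solving the system yields a = -6, b = 5, c = 4, d = 2.
So P(u) = -6u^3 + 5u^2 + 4u + 2.
The leading coefficient is -6.

-6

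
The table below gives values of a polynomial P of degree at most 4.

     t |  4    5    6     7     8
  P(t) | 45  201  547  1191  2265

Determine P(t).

P(t) = t^4 - 4t^3 + 4t^2 - 5t + 1

Write P(t) = at^4 + bt^3 + ct^2 + dt + e. Substituting each data point gives a linear system:
  256a + 64b + 16c + 4d + e = 45
  625a + 125b + 25c + 5d + e = 201
  1296a + 216b + 36c + 6d + e = 547
  2401a + 343b + 49c + 7d + e = 1191
  4096a + 512b + 64c + 8d + e = 2265
Solving the system yields a = 1, b = -4, c = 4, d = -5, e = 1.
So P(t) = t^4 - 4t^3 + 4t^2 - 5t + 1.
Check: P(8) = 2265. ✓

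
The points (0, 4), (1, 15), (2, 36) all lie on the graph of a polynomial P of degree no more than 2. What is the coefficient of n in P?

6

Write P(n) = an^2 + bn + c. Substituting each data point gives a linear system:
  c = 4
  a + b + c = 15
  4a + 2b + c = 36
Solving the system yields a = 5, b = 6, c = 4.
So P(n) = 5n² + 6n + 4.
The coefficient of n is 6.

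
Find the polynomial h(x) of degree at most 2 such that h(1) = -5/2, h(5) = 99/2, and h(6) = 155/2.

Using the Lagrange interpolation formula with nodes 1, 5, 6:
  L_0(x) = (x - 5)(x - 6) / 20
  L_1(x) = (x - 1)(x - 6) / -4
  L_2(x) = (x - 1)(x - 5) / 5
Then h(x) = -5/2·L_0(x) + 99/2·L_1(x) + 155/2·L_2(x).
Expanding and collecting terms gives h(x) = 3x^2 - 5x - 1/2.
Check: h(6) = 155/2. ✓

h(x) = 3x^2 - 5x - 1/2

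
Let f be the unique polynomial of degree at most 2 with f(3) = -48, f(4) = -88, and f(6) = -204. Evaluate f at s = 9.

-468

Write f(s) = as^2 + bs + c. Substituting each data point gives a linear system:
  9a + 3b + c = -48
  16a + 4b + c = -88
  36a + 6b + c = -204
Solving the system yields a = -6, b = 2, c = 0.
So f(s) = -6s^2 + 2s.
Then f(9) = -468.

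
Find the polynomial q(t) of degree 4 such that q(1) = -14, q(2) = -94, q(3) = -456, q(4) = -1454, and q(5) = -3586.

Write q(t) = at^4 + bt^3 + ct^2 + dt + e. Substituting each data point gives a linear system:
  a + b + c + d + e = -14
  16a + 8b + 4c + 2d + e = -94
  81a + 27b + 9c + 3d + e = -456
  256a + 64b + 16c + 4d + e = -1454
  625a + 125b + 25c + 5d + e = -3586
Solving the system yields a = -6, b = 1, c = 3, d = -6, e = -6.
So q(t) = -6t^4 + t^3 + 3t^2 - 6t - 6.
Check: q(5) = -3586. ✓

q(t) = -6t^4 + t^3 + 3t^2 - 6t - 6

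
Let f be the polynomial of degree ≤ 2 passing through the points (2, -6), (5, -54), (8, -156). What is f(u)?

f(u) = -3u^2 + 5u - 4

Using the Lagrange interpolation formula with nodes 2, 5, 8:
  L_0(u) = (u - 5)(u - 8) / 18
  L_1(u) = (u - 2)(u - 8) / -9
  L_2(u) = (u - 2)(u - 5) / 18
Then f(u) = -6·L_0(u) - 54·L_1(u) - 156·L_2(u).
Expanding and collecting terms gives f(u) = -3u^2 + 5u - 4.
Check: f(8) = -156. ✓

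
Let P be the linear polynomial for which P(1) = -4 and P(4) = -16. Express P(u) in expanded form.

P(u) = -4u

Write P(u) = au + b. Substituting each data point gives a linear system:
  a + b = -4
  4a + b = -16
Solving the system yields a = -4, b = 0.
So P(u) = -4u.
Check: P(1) = -4. ✓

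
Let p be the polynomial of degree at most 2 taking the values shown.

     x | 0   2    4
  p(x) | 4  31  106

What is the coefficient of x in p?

Write p(x) = ax^2 + bx + c. Substituting each data point gives a linear system:
  c = 4
  4a + 2b + c = 31
  16a + 4b + c = 106
Solving the system yields a = 6, b = 3/2, c = 4.
So p(x) = 6x² + (3/2)x + 4.
The coefficient of x is 3/2.

3/2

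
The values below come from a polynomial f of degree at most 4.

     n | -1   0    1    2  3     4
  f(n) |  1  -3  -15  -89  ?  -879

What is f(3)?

-327

The 5 known points determine the degree-4 polynomial uniquely.
Write f(n) = an^4 + bn^3 + cn^2 + dn + e. Substituting each data point gives a linear system:
  a - b + c - d + e = 1
  e = -3
  a + b + c + d + e = -15
  16a + 8b + 4c + 2d + e = -89
  256a + 64b + 16c + 4d + e = -879
Solving the system yields a = -2, b = -5, c = -2, d = -3, e = -3.
So f(n) = -2n^4 - 5n^3 - 2n^2 - 3n - 3.
Then f(3) = -327.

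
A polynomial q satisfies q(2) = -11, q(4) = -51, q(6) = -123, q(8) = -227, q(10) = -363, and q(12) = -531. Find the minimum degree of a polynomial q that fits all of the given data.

2

Forward differences of the values at x = 2, 4, 6, 8, 10, 12:
  q  : -11  -51  -123  -227  -363  -531
  Δ  : -40  -72  -104  -136  -168
  Δ^2: -32  -32  -32  -32
  Δ^3: 0  0  0
  Δ^4: 0  0
  Δ^5: 0
The second differences are constant (-32) and nonzero, while all higher differences vanish, so the minimal degree is 2.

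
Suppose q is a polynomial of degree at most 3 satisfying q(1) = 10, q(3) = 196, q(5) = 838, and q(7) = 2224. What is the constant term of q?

Write q(n) = an^3 + bn^2 + cn + d. Substituting each data point gives a linear system:
  a + b + c + d = 10
  27a + 9b + 3c + d = 196
  125a + 25b + 5c + d = 838
  343a + 49b + 7c + d = 2224
Solving the system yields a = 6, b = 3, c = 3, d = -2.
So q(n) = 6n^3 + 3n^2 + 3n - 2.
The constant term is -2.

-2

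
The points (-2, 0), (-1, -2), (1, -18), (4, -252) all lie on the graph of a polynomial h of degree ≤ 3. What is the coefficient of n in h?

Write h(n) = an^3 + bn^2 + cn + d. Substituting each data point gives a linear system:
  -8a + 4b - 2c + d = 0
  -a + b - c + d = -2
  a + b + c + d = -18
  64a + 16b + 4c + d = -252
Solving the system yields a = -2, b = -6, c = -6, d = -4.
So h(n) = -2n^3 - 6n^2 - 6n - 4.
The coefficient of n is -6.

-6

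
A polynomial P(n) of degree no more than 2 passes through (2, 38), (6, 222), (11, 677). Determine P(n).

Write P(n) = an^2 + bn + c. Substituting each data point gives a linear system:
  4a + 2b + c = 38
  36a + 6b + c = 222
  121a + 11b + c = 677
Solving the system yields a = 5, b = 6, c = 6.
So P(n) = 5n^2 + 6n + 6.
Check: P(6) = 222. ✓

P(n) = 5n^2 + 6n + 6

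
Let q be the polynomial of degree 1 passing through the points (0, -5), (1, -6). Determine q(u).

Using the Lagrange interpolation formula with nodes 0, 1:
  L_0(u) = (u - 1) / -1
  L_1(u) = u / 1
Then q(u) = -5·L_0(u) - 6·L_1(u).
Expanding and collecting terms gives q(u) = -u - 5.
Check: q(1) = -6. ✓

q(u) = -u - 5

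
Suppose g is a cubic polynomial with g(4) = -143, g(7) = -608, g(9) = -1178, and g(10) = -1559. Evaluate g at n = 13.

Using the Lagrange interpolation formula with nodes 4, 7, 9, 10:
  L_0(n) = (n - 7)(n - 9)(n - 10) / -90
  L_1(n) = (n - 4)(n - 9)(n - 10) / 18
  L_2(n) = (n - 4)(n - 7)(n - 10) / -10
  L_3(n) = (n - 4)(n - 7)(n - 9) / 18
Then g(n) = -143·L_0(n) - 608·L_1(n) - 1178·L_2(n) - 1559·L_3(n).
Expanding and collecting terms gives g(n) = -n^3 - 6n^2 + 4n + 1.
Evaluating at n = 13: g(13) = -3158.

-3158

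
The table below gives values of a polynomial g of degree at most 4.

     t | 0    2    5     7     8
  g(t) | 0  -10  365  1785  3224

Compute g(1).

-3

Write g(t) = at^4 + bt^3 + ct^2 + dt + e. Substituting each data point gives a linear system:
  e = 0
  16a + 8b + 4c + 2d + e = -10
  625a + 125b + 25c + 5d + e = 365
  2401a + 343b + 49c + 7d + e = 1785
  4096a + 512b + 64c + 8d + e = 3224
Solving the system yields a = 1, b = -1, c = -6, d = 3, e = 0.
So g(t) = t^4 - t^3 - 6t^2 + 3t.
Then g(1) = -3.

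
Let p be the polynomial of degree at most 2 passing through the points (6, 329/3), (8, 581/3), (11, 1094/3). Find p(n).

Write p(n) = an^2 + bn + c. Substituting each data point gives a linear system:
  36a + 6b + c = 329/3
  64a + 8b + c = 581/3
  121a + 11b + c = 1094/3
Solving the system yields a = 3, b = 0, c = 5/3.
So p(n) = 3n² + 5/3.
Check: p(11) = 1094/3. ✓

p(n) = 3n^2 + 5/3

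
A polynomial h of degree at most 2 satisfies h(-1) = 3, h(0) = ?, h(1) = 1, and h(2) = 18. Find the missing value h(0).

-4

The 3 known points determine the degree-2 polynomial uniquely.
Write h(n) = an^2 + bn + c. Substituting each data point gives a linear system:
  a - b + c = 3
  a + b + c = 1
  4a + 2b + c = 18
Solving the system yields a = 6, b = -1, c = -4.
So h(n) = 6n^2 - n - 4.
Then h(0) = -4.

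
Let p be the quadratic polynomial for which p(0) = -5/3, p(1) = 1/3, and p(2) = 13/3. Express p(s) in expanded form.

Write p(s) = as^2 + bs + c. Substituting each data point gives a linear system:
  c = -5/3
  a + b + c = 1/3
  4a + 2b + c = 13/3
Solving the system yields a = 1, b = 1, c = -5/3.
So p(s) = s² + s - 5/3.
Check: p(1) = 1/3. ✓

p(s) = s^2 + s - 5/3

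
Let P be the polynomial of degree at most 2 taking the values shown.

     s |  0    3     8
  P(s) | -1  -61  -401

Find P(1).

-9

Write P(s) = as^2 + bs + c. Substituting each data point gives a linear system:
  c = -1
  9a + 3b + c = -61
  64a + 8b + c = -401
Solving the system yields a = -6, b = -2, c = -1.
So P(s) = -6s^2 - 2s - 1.
Then P(1) = -9.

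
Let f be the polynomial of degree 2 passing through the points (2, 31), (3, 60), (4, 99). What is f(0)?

3

Write f(s) = as^2 + bs + c. Substituting each data point gives a linear system:
  4a + 2b + c = 31
  9a + 3b + c = 60
  16a + 4b + c = 99
Solving the system yields a = 5, b = 4, c = 3.
So f(s) = 5s^2 + 4s + 3.
Then f(0) = 3.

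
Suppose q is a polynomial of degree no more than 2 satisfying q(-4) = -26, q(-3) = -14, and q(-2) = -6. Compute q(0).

-2

Using the Lagrange interpolation formula with nodes -4, -3, -2:
  L_0(t) = (t + 3)(t + 2) / 2
  L_1(t) = (t + 4)(t + 2) / -1
  L_2(t) = (t + 4)(t + 3) / 2
Then q(t) = -26·L_0(t) - 14·L_1(t) - 6·L_2(t).
Expanding and collecting terms gives q(t) = -2t^2 - 2t - 2.
Evaluating at t = 0: q(0) = -2.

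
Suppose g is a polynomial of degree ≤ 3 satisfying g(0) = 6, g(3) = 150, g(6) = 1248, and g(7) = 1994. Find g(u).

g(u) = 6u^3 - u^2 - 3u + 6

Using the Lagrange interpolation formula with nodes 0, 3, 6, 7:
  L_0(u) = (u - 3)(u - 6)(u - 7) / -126
  L_1(u) = u(u - 6)(u - 7) / 36
  L_2(u) = u(u - 3)(u - 7) / -18
  L_3(u) = u(u - 3)(u - 6) / 28
Then g(u) = 6·L_0(u) + 150·L_1(u) + 1248·L_2(u) + 1994·L_3(u).
Expanding and collecting terms gives g(u) = 6u³ - u² - 3u + 6.
Check: g(0) = 6. ✓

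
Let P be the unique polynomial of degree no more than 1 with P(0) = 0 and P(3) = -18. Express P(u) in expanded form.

P(u) = -6u

Write P(u) = au + b. Substituting each data point gives a linear system:
  b = 0
  3a + b = -18
Solving the system yields a = -6, b = 0.
So P(u) = -6u.
Check: P(0) = 0. ✓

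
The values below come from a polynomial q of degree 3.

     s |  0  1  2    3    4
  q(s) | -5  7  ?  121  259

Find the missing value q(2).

43

The 4 known points determine the degree-3 polynomial uniquely.
Write q(s) = as^3 + bs^2 + cs + d. Substituting each data point gives a linear system:
  d = -5
  a + b + c + d = 7
  27a + 9b + 3c + d = 121
  64a + 16b + 4c + d = 259
Solving the system yields a = 3, b = 3, c = 6, d = -5.
So q(s) = 3s^3 + 3s^2 + 6s - 5.
Then q(2) = 43.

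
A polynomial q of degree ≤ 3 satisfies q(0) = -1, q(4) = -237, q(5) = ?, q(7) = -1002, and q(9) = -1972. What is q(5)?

-416

The 4 known points determine the degree-3 polynomial uniquely.
Write q(s) = as^3 + bs^2 + cs + d. Substituting each data point gives a linear system:
  d = -1
  64a + 16b + 4c + d = -237
  343a + 49b + 7c + d = -1002
  729a + 81b + 9c + d = -1972
Solving the system yields a = -2, b = -6, c = -3, d = -1.
So q(s) = -2s^3 - 6s^2 - 3s - 1.
Then q(5) = -416.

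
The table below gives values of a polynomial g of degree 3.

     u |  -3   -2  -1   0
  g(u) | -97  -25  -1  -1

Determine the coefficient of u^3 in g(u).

4

Write g(u) = au^3 + bu^2 + cu + d. Substituting each data point gives a linear system:
  -27a + 9b - 3c + d = -97
  -8a + 4b - 2c + d = -25
  -a + b - c + d = -1
  d = -1
Solving the system yields a = 4, b = 0, c = -4, d = -1.
So g(u) = 4u^3 - 4u - 1.
The leading coefficient is 4.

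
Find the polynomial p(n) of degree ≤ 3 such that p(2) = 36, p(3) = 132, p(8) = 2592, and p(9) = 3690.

p(n) = 5n^3 + n^2 - 4n

Write p(n) = an^3 + bn^2 + cn + d. Substituting each data point gives a linear system:
  8a + 4b + 2c + d = 36
  27a + 9b + 3c + d = 132
  512a + 64b + 8c + d = 2592
  729a + 81b + 9c + d = 3690
Solving the system yields a = 5, b = 1, c = -4, d = 0.
So p(n) = 5n³ + n² - 4n.
Check: p(3) = 132. ✓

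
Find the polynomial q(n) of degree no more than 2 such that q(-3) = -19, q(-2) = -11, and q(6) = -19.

q(n) = -n^2 + 3n - 1

Write q(n) = an^2 + bn + c. Substituting each data point gives a linear system:
  9a - 3b + c = -19
  4a - 2b + c = -11
  36a + 6b + c = -19
Solving the system yields a = -1, b = 3, c = -1.
So q(n) = -n² + 3n - 1.
Check: q(-3) = -19. ✓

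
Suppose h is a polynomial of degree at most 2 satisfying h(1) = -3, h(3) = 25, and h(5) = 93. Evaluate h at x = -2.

30

Using the Lagrange interpolation formula with nodes 1, 3, 5:
  L_0(x) = (x - 3)(x - 5) / 8
  L_1(x) = (x - 1)(x - 5) / -4
  L_2(x) = (x - 1)(x - 3) / 8
Then h(x) = -3·L_0(x) + 25·L_1(x) + 93·L_2(x).
Expanding and collecting terms gives h(x) = 5x² - 6x - 2.
Evaluating at x = -2: h(-2) = 30.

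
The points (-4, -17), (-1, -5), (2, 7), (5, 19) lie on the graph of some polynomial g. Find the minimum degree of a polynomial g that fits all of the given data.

1

Divided differences on the nodes -4, -1, 2, 5:
  order 0: -17  -5  7  19
  order 1: 4  4  4
  order 2: 0  0
  order 3: 0
The order-1 divided differences are all 4 (nonzero) and every higher order vanishes, so the data lies on a polynomial of degree exactly 1.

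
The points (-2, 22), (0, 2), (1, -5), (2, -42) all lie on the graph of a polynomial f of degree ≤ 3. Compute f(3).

Write f(t) = at^3 + bt^2 + ct + d. Substituting each data point gives a linear system:
  -8a + 4b - 2c + d = 22
  d = 2
  a + b + c + d = -5
  8a + 4b + 2c + d = -42
Solving the system yields a = -4, b = -3, c = 0, d = 2.
So f(t) = -4t³ - 3t² + 2.
Then f(3) = -133.

-133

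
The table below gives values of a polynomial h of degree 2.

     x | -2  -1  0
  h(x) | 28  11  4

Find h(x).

Write h(x) = ax^2 + bx + c. Substituting each data point gives a linear system:
  4a - 2b + c = 28
  a - b + c = 11
  c = 4
Solving the system yields a = 5, b = -2, c = 4.
So h(x) = 5x^2 - 2x + 4.
Check: h(-2) = 28. ✓

h(x) = 5x^2 - 2x + 4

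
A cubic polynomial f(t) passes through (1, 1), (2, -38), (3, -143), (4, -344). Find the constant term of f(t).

4

Write f(t) = at^3 + bt^2 + ct + d. Substituting each data point gives a linear system:
  a + b + c + d = 1
  8a + 4b + 2c + d = -38
  27a + 9b + 3c + d = -143
  64a + 16b + 4c + d = -344
Solving the system yields a = -5, b = -3, c = 5, d = 4.
So f(t) = -5t^3 - 3t^2 + 5t + 4.
The constant term is 4.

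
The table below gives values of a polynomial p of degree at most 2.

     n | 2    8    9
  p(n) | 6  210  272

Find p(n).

p(n) = 4n^2 - 6n + 2

Using the Lagrange interpolation formula with nodes 2, 8, 9:
  L_0(n) = (n - 8)(n - 9) / 42
  L_1(n) = (n - 2)(n - 9) / -6
  L_2(n) = (n - 2)(n - 8) / 7
Then p(n) = 6·L_0(n) + 210·L_1(n) + 272·L_2(n).
Expanding and collecting terms gives p(n) = 4n^2 - 6n + 2.
Check: p(8) = 210. ✓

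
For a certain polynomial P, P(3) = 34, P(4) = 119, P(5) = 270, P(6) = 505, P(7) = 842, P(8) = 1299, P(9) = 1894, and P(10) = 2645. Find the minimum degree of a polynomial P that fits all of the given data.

3

Forward differences of the values at s = 3, 4, 5, 6, 7, 8, 9, 10:
  P  : 34  119  270  505  842  1299  1894  2645
  Δ  : 85  151  235  337  457  595  751
  Δ^2: 66  84  102  120  138  156
  Δ^3: 18  18  18  18  18
  Δ^4: 0  0  0  0
  Δ^5: 0  0  0
  Δ^6: 0  0
  Δ^7: 0
The third differences are constant (18) and nonzero, while all higher differences vanish, so the minimal degree is 3.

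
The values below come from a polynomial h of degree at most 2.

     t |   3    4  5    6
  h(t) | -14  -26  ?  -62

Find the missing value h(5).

The 3 known points determine the degree-2 polynomial uniquely.
Write h(t) = at^2 + bt + c. Substituting each data point gives a linear system:
  9a + 3b + c = -14
  16a + 4b + c = -26
  36a + 6b + c = -62
Solving the system yields a = -2, b = 2, c = -2.
So h(t) = -2t² + 2t - 2.
Then h(5) = -42.

-42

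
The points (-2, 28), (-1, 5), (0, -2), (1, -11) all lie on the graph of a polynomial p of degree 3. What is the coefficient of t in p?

Write p(t) = at^3 + bt^2 + ct + d. Substituting each data point gives a linear system:
  -8a + 4b - 2c + d = 28
  -a + b - c + d = 5
  d = -2
  a + b + c + d = -11
Solving the system yields a = -3, b = -1, c = -5, d = -2.
So p(t) = -3t³ - t² - 5t - 2.
The coefficient of t is -5.

-5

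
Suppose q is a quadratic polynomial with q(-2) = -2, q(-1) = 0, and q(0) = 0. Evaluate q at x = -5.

-20

Write q(x) = ax^2 + bx + c. Substituting each data point gives a linear system:
  4a - 2b + c = -2
  a - b + c = 0
  c = 0
Solving the system yields a = -1, b = -1, c = 0.
So q(x) = -x^2 - x.
Then q(-5) = -20.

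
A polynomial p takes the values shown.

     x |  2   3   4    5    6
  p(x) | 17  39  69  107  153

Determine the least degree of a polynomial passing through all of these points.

2

Forward differences of the values at x = 2, 3, 4, 5, 6:
  p  : 17  39  69  107  153
  Δ  : 22  30  38  46
  Δ^2: 8  8  8
  Δ^3: 0  0
  Δ^4: 0
The second differences are constant (8) and nonzero, while all higher differences vanish, so the minimal degree is 2.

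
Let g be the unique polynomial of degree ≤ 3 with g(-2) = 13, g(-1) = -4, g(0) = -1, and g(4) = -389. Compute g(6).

-1243

Using the Lagrange interpolation formula with nodes -2, -1, 0, 4:
  L_0(x) = (x + 1)x(x - 4) / -12
  L_1(x) = (x + 2)x(x - 4) / 5
  L_2(x) = (x + 2)(x + 1)(x - 4) / -8
  L_3(x) = (x + 2)(x + 1)x / 120
Then g(x) = 13·L_0(x) - 4·L_1(x) - 1·L_2(x) - 389·L_3(x).
Expanding and collecting terms gives g(x) = -5x³ - 5x² + 3x - 1.
Evaluating at x = 6: g(6) = -1243.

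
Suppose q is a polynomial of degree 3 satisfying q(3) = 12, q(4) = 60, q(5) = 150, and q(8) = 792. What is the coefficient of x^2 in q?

Write q(x) = ax^3 + bx^2 + cx + d. Substituting each data point gives a linear system:
  27a + 9b + 3c + d = 12
  64a + 16b + 4c + d = 60
  125a + 25b + 5c + d = 150
  512a + 64b + 8c + d = 792
Solving the system yields a = 2, b = -3, c = -5, d = 0.
So q(x) = 2x^3 - 3x^2 - 5x.
The coefficient of x^2 is -3.

-3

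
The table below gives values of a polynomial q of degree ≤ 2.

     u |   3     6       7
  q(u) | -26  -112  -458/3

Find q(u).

q(u) = -3u^2 - (5/3)u + 6

Write q(u) = au^2 + bu + c. Substituting each data point gives a linear system:
  9a + 3b + c = -26
  36a + 6b + c = -112
  49a + 7b + c = -458/3
Solving the system yields a = -3, b = -5/3, c = 6.
So q(u) = -3u^2 - (5/3)u + 6.
Check: q(3) = -26. ✓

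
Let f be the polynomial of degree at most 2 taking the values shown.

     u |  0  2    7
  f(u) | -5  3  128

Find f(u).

f(u) = 3u^2 - 2u - 5

Using the Lagrange interpolation formula with nodes 0, 2, 7:
  L_0(u) = (u - 2)(u - 7) / 14
  L_1(u) = u(u - 7) / -10
  L_2(u) = u(u - 2) / 35
Then f(u) = -5·L_0(u) + 3·L_1(u) + 128·L_2(u).
Expanding and collecting terms gives f(u) = 3u² - 2u - 5.
Check: f(7) = 128. ✓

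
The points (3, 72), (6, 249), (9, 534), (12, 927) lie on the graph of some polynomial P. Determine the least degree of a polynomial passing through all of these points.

2

Forward differences of the values at t = 3, 6, 9, 12:
  P  : 72  249  534  927
  Δ  : 177  285  393
  Δ^2: 108  108
  Δ^3: 0
The second differences are constant (108) and nonzero, while all higher differences vanish, so the minimal degree is 2.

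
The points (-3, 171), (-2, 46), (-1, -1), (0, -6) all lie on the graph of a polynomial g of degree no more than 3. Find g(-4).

410

Using the Lagrange interpolation formula with nodes -3, -2, -1, 0:
  L_0(t) = (t + 2)(t + 1)t / -6
  L_1(t) = (t + 3)(t + 1)t / 2
  L_2(t) = (t + 3)(t + 2)t / -2
  L_3(t) = (t + 3)(t + 2)(t + 1) / 6
Then g(t) = 171·L_0(t) + 46·L_1(t) - 1·L_2(t) - 6·L_3(t).
Expanding and collecting terms gives g(t) = -6t³ + 3t² + 4t - 6.
Evaluating at t = -4: g(-4) = 410.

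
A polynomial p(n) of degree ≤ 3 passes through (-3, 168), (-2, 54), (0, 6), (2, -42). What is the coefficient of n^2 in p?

0

Write p(n) = an^3 + bn^2 + cn + d. Substituting each data point gives a linear system:
  -27a + 9b - 3c + d = 168
  -8a + 4b - 2c + d = 54
  d = 6
  8a + 4b + 2c + d = -42
Solving the system yields a = -6, b = 0, c = 0, d = 6.
So p(n) = -6n³ + 6.
The coefficient of n^2 is 0.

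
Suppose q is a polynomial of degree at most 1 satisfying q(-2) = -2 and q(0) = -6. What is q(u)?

Write q(u) = au + b. Substituting each data point gives a linear system:
  -2a + b = -2
  b = -6
Solving the system yields a = -2, b = -6.
So q(u) = -2u - 6.
Check: q(0) = -6. ✓

q(u) = -2u - 6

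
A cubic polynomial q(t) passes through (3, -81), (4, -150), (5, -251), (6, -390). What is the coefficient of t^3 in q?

-1

Write q(t) = at^3 + bt^2 + ct + d. Substituting each data point gives a linear system:
  27a + 9b + 3c + d = -81
  64a + 16b + 4c + d = -150
  125a + 25b + 5c + d = -251
  216a + 36b + 6c + d = -390
Solving the system yields a = -1, b = -4, c = -4, d = -6.
So q(t) = -t^3 - 4t^2 - 4t - 6.
The leading coefficient is -1.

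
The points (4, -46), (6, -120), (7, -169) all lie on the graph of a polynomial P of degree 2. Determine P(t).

P(t) = -4t^2 + 3t + 6

Write P(t) = at^2 + bt + c. Substituting each data point gives a linear system:
  16a + 4b + c = -46
  36a + 6b + c = -120
  49a + 7b + c = -169
Solving the system yields a = -4, b = 3, c = 6.
So P(t) = -4t^2 + 3t + 6.
Check: P(6) = -120. ✓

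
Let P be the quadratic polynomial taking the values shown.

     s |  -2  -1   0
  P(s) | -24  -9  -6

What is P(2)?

Using the Lagrange interpolation formula with nodes -2, -1, 0:
  L_0(s) = (s + 1)s / 2
  L_1(s) = (s + 2)s / -1
  L_2(s) = (s + 2)(s + 1) / 2
Then P(s) = -24·L_0(s) - 9·L_1(s) - 6·L_2(s).
Expanding and collecting terms gives P(s) = -6s^2 - 3s - 6.
Evaluating at s = 2: P(2) = -36.

-36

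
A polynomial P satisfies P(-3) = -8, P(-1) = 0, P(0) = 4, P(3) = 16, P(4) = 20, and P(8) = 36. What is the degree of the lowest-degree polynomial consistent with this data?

1

Divided differences on the nodes -3, -1, 0, 3, 4, 8:
  order 0: -8  0  4  16  20  36
  order 1: 4  4  4  4  4
  order 2: 0  0  0  0
  order 3: 0  0  0
  order 4: 0  0
  order 5: 0
The order-1 divided differences are all 4 (nonzero) and every higher order vanishes, so the data lies on a polynomial of degree exactly 1.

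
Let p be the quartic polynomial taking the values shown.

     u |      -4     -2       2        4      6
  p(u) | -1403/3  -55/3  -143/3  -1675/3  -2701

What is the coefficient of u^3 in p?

Write p(u) = au^4 + bu^3 + cu^2 + du + e. Substituting each data point gives a linear system:
  256a - 64b + 16c - 4d + e = -1403/3
  16a - 8b + 4c - 2d + e = -55/3
  16a + 8b + 4c + 2d + e = -143/3
  256a + 64b + 16c + 4d + e = -1675/3
  1296a + 216b + 36c + 6d + e = -2701
Solving the system yields a = -2, b = -1/3, c = 0, d = -6, e = -1.
So p(u) = -2u⁴ - (1/3)u³ - 6u - 1.
The coefficient of u^3 is -1/3.

-1/3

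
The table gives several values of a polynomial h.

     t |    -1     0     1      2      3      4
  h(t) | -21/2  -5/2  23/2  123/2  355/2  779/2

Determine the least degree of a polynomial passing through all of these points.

Forward differences of the values at t = -1, 0, 1, 2, 3, 4:
  h  : -21/2  -5/2  23/2  123/2  355/2  779/2
  Δ  : 8  14  50  116  212
  Δ^2: 6  36  66  96
  Δ^3: 30  30  30
  Δ^4: 0  0
  Δ^5: 0
The third differences are constant (30) and nonzero, while all higher differences vanish, so the minimal degree is 3.

3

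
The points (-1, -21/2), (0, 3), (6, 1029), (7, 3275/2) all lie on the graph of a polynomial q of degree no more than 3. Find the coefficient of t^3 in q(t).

Write q(t) = at^3 + bt^2 + ct + d. Substituting each data point gives a linear system:
  -a + b - c + d = -21/2
  d = 3
  216a + 36b + 6c + d = 1029
  343a + 49b + 7c + d = 3275/2
Solving the system yields a = 5, b = -5/2, c = 6, d = 3.
So q(t) = 5t^3 - (5/2)t^2 + 6t + 3.
The leading coefficient is 5.

5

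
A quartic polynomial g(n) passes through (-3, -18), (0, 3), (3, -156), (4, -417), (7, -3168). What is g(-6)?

-867

Write g(n) = an^4 + bn^3 + cn^2 + dn + e. Substituting each data point gives a linear system:
  81a - 27b + 9c - 3d + e = -18
  e = 3
  81a + 27b + 9c + 3d + e = -156
  256a + 64b + 16c + 4d + e = -417
  2401a + 343b + 49c + 7d + e = -3168
Solving the system yields a = -1, b = -2, c = -1, d = -5, e = 3.
So g(n) = -n⁴ - 2n³ - n² - 5n + 3.
Then g(-6) = -867.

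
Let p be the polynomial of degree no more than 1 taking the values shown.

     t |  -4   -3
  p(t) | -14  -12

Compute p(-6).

Using the Lagrange interpolation formula with nodes -4, -3:
  L_0(t) = (t + 3) / -1
  L_1(t) = (t + 4) / 1
Then p(t) = -14·L_0(t) - 12·L_1(t).
Expanding and collecting terms gives p(t) = 2t - 6.
Evaluating at t = -6: p(-6) = -18.

-18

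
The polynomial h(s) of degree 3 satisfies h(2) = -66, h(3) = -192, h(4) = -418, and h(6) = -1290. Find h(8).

-2922

Write h(s) = as^3 + bs^2 + cs + d. Substituting each data point gives a linear system:
  8a + 4b + 2c + d = -66
  27a + 9b + 3c + d = -192
  64a + 16b + 4c + d = -418
  216a + 36b + 6c + d = -1290
Solving the system yields a = -5, b = -5, c = -6, d = 6.
So h(s) = -5s^3 - 5s^2 - 6s + 6.
Then h(8) = -2922.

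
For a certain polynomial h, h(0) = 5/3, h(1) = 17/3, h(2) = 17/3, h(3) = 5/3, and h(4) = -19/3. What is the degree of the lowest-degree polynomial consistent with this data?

2

Forward differences of the values at t = 0, 1, 2, 3, 4:
  h  : 5/3  17/3  17/3  5/3  -19/3
  Δ  : 4  0  -4  -8
  Δ^2: -4  -4  -4
  Δ^3: 0  0
  Δ^4: 0
The second differences are constant (-4) and nonzero, while all higher differences vanish, so the minimal degree is 2.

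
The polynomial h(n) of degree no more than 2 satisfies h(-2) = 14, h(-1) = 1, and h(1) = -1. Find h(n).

Using the Lagrange interpolation formula with nodes -2, -1, 1:
  L_0(n) = (n + 1)(n - 1) / 3
  L_1(n) = (n + 2)(n - 1) / -2
  L_2(n) = (n + 2)(n + 1) / 6
Then h(n) = 14·L_0(n) + 1·L_1(n) - 1·L_2(n).
Expanding and collecting terms gives h(n) = 4n² - n - 4.
Check: h(-1) = 1. ✓

h(n) = 4n^2 - n - 4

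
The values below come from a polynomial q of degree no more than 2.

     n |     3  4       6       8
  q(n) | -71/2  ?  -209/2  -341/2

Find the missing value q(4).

-109/2

The 3 known points determine the degree-2 polynomial uniquely.
Write q(n) = an^2 + bn + c. Substituting each data point gives a linear system:
  9a + 3b + c = -71/2
  36a + 6b + c = -209/2
  64a + 8b + c = -341/2
Solving the system yields a = -2, b = -5, c = -5/2.
So q(n) = -2n² - 5n - 5/2.
Then q(4) = -109/2.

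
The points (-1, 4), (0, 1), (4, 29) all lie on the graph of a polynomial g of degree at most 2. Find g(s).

g(s) = 2s^2 - s + 1

Using the Lagrange interpolation formula with nodes -1, 0, 4:
  L_0(s) = s(s - 4) / 5
  L_1(s) = (s + 1)(s - 4) / -4
  L_2(s) = (s + 1)s / 20
Then g(s) = 4·L_0(s) + 1·L_1(s) + 29·L_2(s).
Expanding and collecting terms gives g(s) = 2s² - s + 1.
Check: g(4) = 29. ✓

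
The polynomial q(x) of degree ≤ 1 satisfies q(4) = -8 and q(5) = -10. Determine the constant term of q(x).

Write q(x) = ax + b. Substituting each data point gives a linear system:
  4a + b = -8
  5a + b = -10
Solving the system yields a = -2, b = 0.
So q(x) = -2x.
The constant term is 0.

0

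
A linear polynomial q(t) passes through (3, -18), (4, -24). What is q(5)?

-30

Using the Lagrange interpolation formula with nodes 3, 4:
  L_0(t) = (t - 4) / -1
  L_1(t) = (t - 3) / 1
Then q(t) = -18·L_0(t) - 24·L_1(t).
Expanding and collecting terms gives q(t) = -6t.
Evaluating at t = 5: q(5) = -30.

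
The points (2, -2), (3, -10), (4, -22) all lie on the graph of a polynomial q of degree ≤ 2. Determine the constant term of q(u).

Write q(u) = au^2 + bu + c. Substituting each data point gives a linear system:
  4a + 2b + c = -2
  9a + 3b + c = -10
  16a + 4b + c = -22
Solving the system yields a = -2, b = 2, c = 2.
So q(u) = -2u^2 + 2u + 2.
The constant term is 2.

2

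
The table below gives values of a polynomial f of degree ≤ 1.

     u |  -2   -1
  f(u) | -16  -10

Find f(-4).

Using the Lagrange interpolation formula with nodes -2, -1:
  L_0(u) = (u + 1) / -1
  L_1(u) = (u + 2) / 1
Then f(u) = -16·L_0(u) - 10·L_1(u).
Expanding and collecting terms gives f(u) = 6u - 4.
Evaluating at u = -4: f(-4) = -28.

-28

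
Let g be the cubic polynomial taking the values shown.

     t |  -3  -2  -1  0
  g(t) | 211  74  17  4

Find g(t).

g(t) = -6t^3 + 4t^2 - 3t + 4

Write g(t) = at^3 + bt^2 + ct + d. Substituting each data point gives a linear system:
  -27a + 9b - 3c + d = 211
  -8a + 4b - 2c + d = 74
  -a + b - c + d = 17
  d = 4
Solving the system yields a = -6, b = 4, c = -3, d = 4.
So g(t) = -6t^3 + 4t^2 - 3t + 4.
Check: g(-2) = 74. ✓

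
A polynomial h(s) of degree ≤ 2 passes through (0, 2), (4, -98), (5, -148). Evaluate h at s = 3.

Using the Lagrange interpolation formula with nodes 0, 4, 5:
  L_0(s) = (s - 4)(s - 5) / 20
  L_1(s) = s(s - 5) / -4
  L_2(s) = s(s - 4) / 5
Then h(s) = 2·L_0(s) - 98·L_1(s) - 148·L_2(s).
Expanding and collecting terms gives h(s) = -5s^2 - 5s + 2.
Evaluating at s = 3: h(3) = -58.

-58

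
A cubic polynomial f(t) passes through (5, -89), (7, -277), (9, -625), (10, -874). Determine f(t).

Using the Lagrange interpolation formula with nodes 5, 7, 9, 10:
  L_0(t) = (t - 7)(t - 9)(t - 10) / -40
  L_1(t) = (t - 5)(t - 9)(t - 10) / 12
  L_2(t) = (t - 5)(t - 7)(t - 10) / -8
  L_3(t) = (t - 5)(t - 7)(t - 9) / 15
Then f(t) = -89·L_0(t) - 277·L_1(t) - 625·L_2(t) - 874·L_3(t).
Expanding and collecting terms gives f(t) = -t^3 + t^2 + 3t - 4.
Check: f(7) = -277. ✓

f(t) = -t^3 + t^2 + 3t - 4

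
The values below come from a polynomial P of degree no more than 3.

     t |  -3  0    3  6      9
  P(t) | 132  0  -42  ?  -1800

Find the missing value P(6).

-480

On equispaced nodes a degree-3 polynomial has vanishing fourth forward difference, so
  P(-3) - 4·P(0) + 6·P(3) - 4·P(6) + P(9) = 0.
Substituting the known values and solving for P(6):
  -4·P(6) = 1920
  P(6) = -480.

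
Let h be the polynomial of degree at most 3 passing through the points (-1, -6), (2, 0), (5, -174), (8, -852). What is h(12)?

-3100

Forward differences of the values at n = -1, 2, 5, 8:
  h  : -6  0  -174  -852
  Δ  : 6  -174  -678
  Δ^2: -180  -504
  Δ^3: -324
The third differences are constant, confirming degree 3.
Interpolating (Newton forward form) and evaluating at n = 12 gives h(12) = -3100.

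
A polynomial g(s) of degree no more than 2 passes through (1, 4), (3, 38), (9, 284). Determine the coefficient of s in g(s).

Write g(s) = as^2 + bs + c. Substituting each data point gives a linear system:
  a + b + c = 4
  9a + 3b + c = 38
  81a + 9b + c = 284
Solving the system yields a = 3, b = 5, c = -4.
So g(s) = 3s² + 5s - 4.
The coefficient of s is 5.

5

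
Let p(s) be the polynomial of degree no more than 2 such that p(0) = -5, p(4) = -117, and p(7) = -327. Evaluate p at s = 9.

Using the Lagrange interpolation formula with nodes 0, 4, 7:
  L_0(s) = (s - 4)(s - 7) / 28
  L_1(s) = s(s - 7) / -12
  L_2(s) = s(s - 4) / 21
Then p(s) = -5·L_0(s) - 117·L_1(s) - 327·L_2(s).
Expanding and collecting terms gives p(s) = -6s² - 4s - 5.
Evaluating at s = 9: p(9) = -527.

-527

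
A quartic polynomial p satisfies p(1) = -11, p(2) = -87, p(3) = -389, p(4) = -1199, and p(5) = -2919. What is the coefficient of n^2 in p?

Write p(n) = an^4 + bn^3 + cn^2 + dn + e. Substituting each data point gives a linear system:
  a + b + c + d + e = -11
  16a + 8b + 4c + 2d + e = -87
  81a + 27b + 9c + 3d + e = -389
  256a + 64b + 16c + 4d + e = -1199
  625a + 125b + 25c + 5d + e = -2919
Solving the system yields a = -5, b = 3, c = -6, d = -4, e = 1.
So p(n) = -5n⁴ + 3n³ - 6n² - 4n + 1.
The coefficient of n^2 is -6.

-6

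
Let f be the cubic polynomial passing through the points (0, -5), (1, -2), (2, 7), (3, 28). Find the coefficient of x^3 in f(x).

1

Write f(x) = ax^3 + bx^2 + cx + d. Substituting each data point gives a linear system:
  d = -5
  a + b + c + d = -2
  8a + 4b + 2c + d = 7
  27a + 9b + 3c + d = 28
Solving the system yields a = 1, b = 0, c = 2, d = -5.
So f(x) = x^3 + 2x - 5.
The leading coefficient is 1.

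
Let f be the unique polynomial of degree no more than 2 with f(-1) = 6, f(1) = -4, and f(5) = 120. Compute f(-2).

Using the Lagrange interpolation formula with nodes -1, 1, 5:
  L_0(x) = (x - 1)(x - 5) / 12
  L_1(x) = (x + 1)(x - 5) / -8
  L_2(x) = (x + 1)(x - 1) / 24
Then f(x) = 6·L_0(x) - 4·L_1(x) + 120·L_2(x).
Expanding and collecting terms gives f(x) = 6x² - 5x - 5.
Evaluating at x = -2: f(-2) = 29.

29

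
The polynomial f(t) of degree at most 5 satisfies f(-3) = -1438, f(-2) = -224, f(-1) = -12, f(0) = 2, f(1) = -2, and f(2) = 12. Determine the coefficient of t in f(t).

3

Write f(t) = at^5 + bt^4 + ct^3 + dt^2 + et + k. Substituting each data point gives a linear system:
  -243a + 81b - 27c + 9d - 3e + k = -1438
  -32a + 16b - 8c + 4d - 2e + k = -224
  -a + b - c + d - e + k = -12
  k = 2
  a + b + c + d + e + k = -2
  32a + 16b + 8c + 4d + 2e + k = 12
Solving the system yields a = 4, b = -6, c = -2, d = -3, e = 3, k = 2.
So f(t) = 4t⁵ - 6t⁴ - 2t³ - 3t² + 3t + 2.
The coefficient of t is 3.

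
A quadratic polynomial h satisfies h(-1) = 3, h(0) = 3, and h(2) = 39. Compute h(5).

183

Write h(u) = au^2 + bu + c. Substituting each data point gives a linear system:
  a - b + c = 3
  c = 3
  4a + 2b + c = 39
Solving the system yields a = 6, b = 6, c = 3.
So h(u) = 6u² + 6u + 3.
Then h(5) = 183.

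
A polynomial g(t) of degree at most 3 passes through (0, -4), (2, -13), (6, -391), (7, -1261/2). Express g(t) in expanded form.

g(t) = -2t^3 + t^2 + (3/2)t - 4

Write g(t) = at^3 + bt^2 + ct + d. Substituting each data point gives a linear system:
  d = -4
  8a + 4b + 2c + d = -13
  216a + 36b + 6c + d = -391
  343a + 49b + 7c + d = -1261/2
Solving the system yields a = -2, b = 1, c = 3/2, d = -4.
So g(t) = -2t³ + t² + (3/2)t - 4.
Check: g(0) = -4. ✓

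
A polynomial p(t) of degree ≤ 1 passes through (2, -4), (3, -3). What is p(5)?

Using the Lagrange interpolation formula with nodes 2, 3:
  L_0(t) = (t - 3) / -1
  L_1(t) = (t - 2) / 1
Then p(t) = -4·L_0(t) - 3·L_1(t).
Expanding and collecting terms gives p(t) = t - 6.
Evaluating at t = 5: p(5) = -1.

-1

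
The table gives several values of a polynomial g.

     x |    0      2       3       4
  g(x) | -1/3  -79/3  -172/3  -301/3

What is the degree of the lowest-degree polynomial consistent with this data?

2

Divided differences on the nodes 0, 2, 3, 4:
  order 0: -1/3  -79/3  -172/3  -301/3
  order 1: -13  -31  -43
  order 2: -6  -6
  order 3: 0
The order-2 divided differences are all -6 (nonzero) and every higher order vanishes, so the data lies on a polynomial of degree exactly 2.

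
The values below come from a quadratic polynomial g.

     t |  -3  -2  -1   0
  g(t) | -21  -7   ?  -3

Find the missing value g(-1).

-1

On equispaced nodes a degree-2 polynomial has vanishing third forward difference, so
  - g(-3) + 3·g(-2) - 3·g(-1) + g(0) = 0.
Substituting the known values and solving for g(-1):
  -3·g(-1) = 3
  g(-1) = -1.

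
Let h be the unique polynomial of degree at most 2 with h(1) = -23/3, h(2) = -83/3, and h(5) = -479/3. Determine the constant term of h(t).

Write h(t) = at^2 + bt + c. Substituting each data point gives a linear system:
  a + b + c = -23/3
  4a + 2b + c = -83/3
  25a + 5b + c = -479/3
Solving the system yields a = -6, b = -2, c = 1/3.
So h(t) = -6t² - 2t + 1/3.
The constant term is 1/3.

1/3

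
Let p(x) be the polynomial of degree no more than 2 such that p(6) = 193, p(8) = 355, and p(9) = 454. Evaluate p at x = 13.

Using the Lagrange interpolation formula with nodes 6, 8, 9:
  L_0(x) = (x - 8)(x - 9) / 6
  L_1(x) = (x - 6)(x - 9) / -2
  L_2(x) = (x - 6)(x - 8) / 3
Then p(x) = 193·L_0(x) + 355·L_1(x) + 454·L_2(x).
Expanding and collecting terms gives p(x) = 6x² - 3x - 5.
Evaluating at x = 13: p(13) = 970.

970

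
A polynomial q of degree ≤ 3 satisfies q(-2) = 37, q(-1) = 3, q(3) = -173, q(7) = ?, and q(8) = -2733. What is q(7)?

The 4 known points determine the degree-3 polynomial uniquely.
Write q(n) = an^3 + bn^2 + cn + d. Substituting each data point gives a linear system:
  -8a + 4b - 2c + d = 37
  -a + b - c + d = 3
  27a + 9b + 3c + d = -173
  512a + 64b + 8c + d = -2733
Solving the system yields a = -5, b = -2, c = -5, d = -5.
So q(n) = -5n^3 - 2n^2 - 5n - 5.
Then q(7) = -1853.

-1853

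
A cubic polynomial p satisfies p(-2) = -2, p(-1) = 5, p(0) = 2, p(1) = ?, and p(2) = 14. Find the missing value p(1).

The 4 known points determine the degree-3 polynomial uniquely.
Write p(s) = as^3 + bs^2 + cs + d. Substituting each data point gives a linear system:
  -8a + 4b - 2c + d = -2
  -a + b - c + d = 5
  d = 2
  8a + 4b + 2c + d = 14
Solving the system yields a = 2, b = 1, c = -4, d = 2.
So p(s) = 2s³ + s² - 4s + 2.
Then p(1) = 1.

1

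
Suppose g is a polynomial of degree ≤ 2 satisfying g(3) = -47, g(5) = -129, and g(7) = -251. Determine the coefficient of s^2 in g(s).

-5

Write g(s) = as^2 + bs + c. Substituting each data point gives a linear system:
  9a + 3b + c = -47
  25a + 5b + c = -129
  49a + 7b + c = -251
Solving the system yields a = -5, b = -1, c = 1.
So g(s) = -5s² - s + 1.
The leading coefficient is -5.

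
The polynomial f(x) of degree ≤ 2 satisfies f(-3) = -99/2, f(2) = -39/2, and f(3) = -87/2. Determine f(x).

f(x) = -5x^2 + x - 3/2

Write f(x) = ax^2 + bx + c. Substituting each data point gives a linear system:
  9a - 3b + c = -99/2
  4a + 2b + c = -39/2
  9a + 3b + c = -87/2
Solving the system yields a = -5, b = 1, c = -3/2.
So f(x) = -5x² + x - 3/2.
Check: f(3) = -87/2. ✓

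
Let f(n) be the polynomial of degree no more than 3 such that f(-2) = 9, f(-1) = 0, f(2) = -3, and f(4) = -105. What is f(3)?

-36

Using the Lagrange interpolation formula with nodes -2, -1, 2, 4:
  L_0(n) = (n + 1)(n - 2)(n - 4) / -24
  L_1(n) = (n + 2)(n - 2)(n - 4) / 15
  L_2(n) = (n + 2)(n + 1)(n - 4) / -24
  L_3(n) = (n + 2)(n + 1)(n - 2) / 60
Then f(n) = 9·L_0(n) + 0·L_1(n) - 3·L_2(n) - 105·L_3(n).
Expanding and collecting terms gives f(n) = -2n^3 + 5n + 3.
Evaluating at n = 3: f(3) = -36.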